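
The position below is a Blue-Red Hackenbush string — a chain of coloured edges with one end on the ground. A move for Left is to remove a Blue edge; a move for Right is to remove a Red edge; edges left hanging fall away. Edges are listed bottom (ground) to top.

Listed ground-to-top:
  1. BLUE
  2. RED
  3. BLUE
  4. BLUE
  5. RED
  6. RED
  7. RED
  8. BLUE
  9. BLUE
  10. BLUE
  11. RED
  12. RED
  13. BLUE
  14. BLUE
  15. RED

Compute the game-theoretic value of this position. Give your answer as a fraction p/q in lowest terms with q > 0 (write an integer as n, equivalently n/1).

12749/16384

edge 1 of 15 (BLUE): { 0 | · } ⇒ 1
edge 2 of 15 (RED): { 0 | 1 } ⇒ 1/2
edge 3 of 15 (BLUE): { 0, 1/2 | 1 } ⇒ 3/4
edge 4 of 15 (BLUE): { 0, 1/2, 3/4 | 1 } ⇒ 7/8
edge 5 of 15 (RED): { 0, 1/2, 3/4 | 7/8, 1 } ⇒ 13/16
edge 6 of 15 (RED): { 0, 1/2, 3/4 | 13/16, 7/8, 1 } ⇒ 25/32
edge 7 of 15 (RED): { 0, 1/2, 3/4 | 25/32, 13/16, 7/8, 1 } ⇒ 49/64
edge 8 of 15 (BLUE): { 0, 1/2, 3/4, 49/64 | 25/32, 13/16, 7/8, 1 } ⇒ 99/128
edge 9 of 15 (BLUE): { 0, 1/2, 3/4, 49/64, 99/128 | 25/32, 13/16, 7/8, 1 } ⇒ 199/256
edge 10 of 15 (BLUE): { 0, 1/2, 3/4, 49/64, 99/128, 199/256 | 25/32, 13/16, 7/8, 1 } ⇒ 399/512
edge 11 of 15 (RED): { 0, 1/2, 3/4, 49/64, 99/128, 199/256 | 399/512, 25/32, 13/16, 7/8, 1 } ⇒ 797/1024
edge 12 of 15 (RED): { 0, 1/2, 3/4, 49/64, 99/128, 199/256 | 797/1024, 399/512, 25/32, 13/16, 7/8, 1 } ⇒ 1593/2048
edge 13 of 15 (BLUE): { 0, 1/2, 3/4, 49/64, 99/128, 199/256, 1593/2048 | 797/1024, 399/512, 25/32, 13/16, 7/8, 1 } ⇒ 3187/4096
edge 14 of 15 (BLUE): { 0, 1/2, 3/4, 49/64, 99/128, 199/256, 1593/2048, 3187/4096 | 797/1024, 399/512, 25/32, 13/16, 7/8, 1 } ⇒ 6375/8192
edge 15 of 15 (RED): { 0, 1/2, 3/4, 49/64, 99/128, 199/256, 1593/2048, 3187/4096 | 6375/8192, 797/1024, 399/512, 25/32, 13/16, 7/8, 1 } ⇒ 12749/16384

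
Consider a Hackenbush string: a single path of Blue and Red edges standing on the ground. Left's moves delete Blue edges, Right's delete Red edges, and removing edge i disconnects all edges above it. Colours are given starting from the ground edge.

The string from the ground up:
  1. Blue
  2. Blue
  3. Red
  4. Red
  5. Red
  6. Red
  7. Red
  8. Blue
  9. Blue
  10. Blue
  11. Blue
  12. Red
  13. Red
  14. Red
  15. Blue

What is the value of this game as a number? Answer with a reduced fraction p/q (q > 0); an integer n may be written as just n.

Build G(s[:k]) for k = 1..15, string s = Blue Blue Red Red Red Red Red Blue Blue Blue Blue Red Red Red Blue.
G_1 [B]  L=[0]  R=[]  => 1
G_2 [BB]  L=[0 1]  R=[]  => 2
G_3 [BBR]  L=[0 1]  R=[2]  => 3/2
G_4 [BBRR]  L=[0 1]  R=[3/2 2]  => 5/4
G_5 [BBRRR]  L=[0 1]  R=[5/4 3/2 2]  => 9/8
G_6 [BBRRRR]  L=[0 1]  R=[9/8 5/4 3/2 2]  => 17/16
G_7 [BBRRRRR]  L=[0 1]  R=[17/16 9/8 5/4 3/2 2]  => 33/32
G_8 [BBRRRRRB]  L=[0 1 33/32]  R=[17/16 9/8 5/4 3/2 2]  => 67/64
G_9 [BBRRRRRBB]  L=[0 1 33/32 67/64]  R=[17/16 9/8 5/4 3/2 2]  => 135/128
G_10 [BBRRRRRBBB]  L=[0 1 33/32 67/64 135/128]  R=[17/16 9/8 5/4 3/2 2]  => 271/256
G_11 [BBRRRRRBBBB]  L=[0 1 33/32 67/64 135/128 271/256]  R=[17/16 9/8 5/4 3/2 2]  => 543/512
G_12 [BBRRRRRBBBBR]  L=[0 1 33/32 67/64 135/128 271/256]  R=[543/512 17/16 9/8 5/4 3/2 2]  => 1085/1024
G_13 [BBRRRRRBBBBRR]  L=[0 1 33/32 67/64 135/128 271/256]  R=[1085/1024 543/512 17/16 9/8 5/4 3/2 2]  => 2169/2048
G_14 [BBRRRRRBBBBRRR]  L=[0 1 33/32 67/64 135/128 271/256]  R=[2169/2048 1085/1024 543/512 17/16 9/8 5/4 3/2 2]  => 4337/4096
G_15 [BBRRRRRBBBBRRRB]  L=[0 1 33/32 67/64 135/128 271/256 4337/4096]  R=[2169/2048 1085/1024 543/512 17/16 9/8 5/4 3/2 2]  => 8675/8192

8675/8192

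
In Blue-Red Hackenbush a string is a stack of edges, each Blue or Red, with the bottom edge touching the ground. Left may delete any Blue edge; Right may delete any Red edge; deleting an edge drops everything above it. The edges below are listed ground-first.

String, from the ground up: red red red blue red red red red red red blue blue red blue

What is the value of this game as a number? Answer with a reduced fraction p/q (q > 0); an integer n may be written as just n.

step 1: add red to get r; options L={ none } R={ 0 } so -1
step 2: add red to get rr; options L={ none } R={ -1, 0 } so -2
step 3: add red to get rrr; options L={ none } R={ -2, -1, 0 } so -3
step 4: add blue to get rrrb; options L={ -3 } R={ -2, -1, 0 } so -5/2
step 5: add red to get rrrbr; options L={ -3 } R={ -5/2, -2, -1, 0 } so -11/4
step 6: add red to get rrrbrr; options L={ -3 } R={ -11/4, -5/2, -2, -1, 0 } so -23/8
step 7: add red to get rrrbrrr; options L={ -3 } R={ -23/8, -11/4, -5/2, -2, -1, 0 } so -47/16
step 8: add red to get rrrbrrrr; options L={ -3 } R={ -47/16, -23/8, -11/4, -5/2, -2, -1, 0 } so -95/32
step 9: add red to get rrrbrrrrr; options L={ -3 } R={ -95/32, -47/16, -23/8, -11/4, -5/2, -2, -1, 0 } so -191/64
step 10: add red to get rrrbrrrrrr; options L={ -3 } R={ -191/64, -95/32, -47/16, -23/8, -11/4, -5/2, -2, -1, 0 } so -383/128
step 11: add blue to get rrrbrrrrrrb; options L={ -3, -383/128 } R={ -191/64, -95/32, -47/16, -23/8, -11/4, -5/2, -2, -1, 0 } so -765/256
step 12: add blue to get rrrbrrrrrrbb; options L={ -3, -383/128, -765/256 } R={ -191/64, -95/32, -47/16, -23/8, -11/4, -5/2, -2, -1, 0 } so -1529/512
step 13: add red to get rrrbrrrrrrbbr; options L={ -3, -383/128, -765/256 } R={ -1529/512, -191/64, -95/32, -47/16, -23/8, -11/4, -5/2, -2, -1, 0 } so -3059/1024
step 14: add blue to get rrrbrrrrrrbbrb; options L={ -3, -383/128, -765/256, -3059/1024 } R={ -1529/512, -191/64, -95/32, -47/16, -23/8, -11/4, -5/2, -2, -1, 0 } so -6117/2048

-6117/2048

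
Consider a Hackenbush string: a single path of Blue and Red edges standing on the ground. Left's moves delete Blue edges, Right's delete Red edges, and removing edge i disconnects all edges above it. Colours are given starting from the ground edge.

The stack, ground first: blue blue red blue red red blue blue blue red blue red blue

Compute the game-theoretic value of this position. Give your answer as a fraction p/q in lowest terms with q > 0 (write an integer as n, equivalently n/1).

Build g(s[:k]) for k = 1..13, string s = blue blue red blue red red blue blue blue red blue red blue.
b: Left { 0 }, Right { none } ⇒ simplest 1
bb: Left { 0 1 }, Right { none } ⇒ simplest 2
bbr: Left { 0 1 }, Right { 2 } ⇒ simplest 3/2
bbrb: Left { 0 1 3/2 }, Right { 2 } ⇒ simplest 7/4
bbrbr: Left { 0 1 3/2 }, Right { 7/4 2 } ⇒ simplest 13/8
bbrbrr: Left { 0 1 3/2 }, Right { 13/8 7/4 2 } ⇒ simplest 25/16
bbrbrrb: Left { 0 1 3/2 25/16 }, Right { 13/8 7/4 2 } ⇒ simplest 51/32
bbrbrrbb: Left { 0 1 3/2 25/16 51/32 }, Right { 13/8 7/4 2 } ⇒ simplest 103/64
bbrbrrbbb: Left { 0 1 3/2 25/16 51/32 103/64 }, Right { 13/8 7/4 2 } ⇒ simplest 207/128
bbrbrrbbbr: Left { 0 1 3/2 25/16 51/32 103/64 }, Right { 207/128 13/8 7/4 2 } ⇒ simplest 413/256
bbrbrrbbbrb: Left { 0 1 3/2 25/16 51/32 103/64 413/256 }, Right { 207/128 13/8 7/4 2 } ⇒ simplest 827/512
bbrbrrbbbrbr: Left { 0 1 3/2 25/16 51/32 103/64 413/256 }, Right { 827/512 207/128 13/8 7/4 2 } ⇒ simplest 1653/1024
bbrbrrbbbrbrb: Left { 0 1 3/2 25/16 51/32 103/64 413/256 1653/1024 }, Right { 827/512 207/128 13/8 7/4 2 } ⇒ simplest 3307/2048

3307/2048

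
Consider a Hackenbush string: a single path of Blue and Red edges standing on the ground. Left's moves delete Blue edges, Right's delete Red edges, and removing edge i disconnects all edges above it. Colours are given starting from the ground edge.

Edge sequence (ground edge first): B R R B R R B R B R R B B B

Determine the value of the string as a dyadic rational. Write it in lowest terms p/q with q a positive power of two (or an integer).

2383/8192

Build v(s[:k]) for k = 1..14, string s = B R R B R R B R B R R B B B.
v_1 [B]  L=[0]  R=[none]  — 1
v_2 [BR]  L=[0]  R=[1]  — 1/2
v_3 [BRR]  L=[0]  R=[1/2; 1]  — 1/4
v_4 [BRRB]  L=[0; 1/4]  R=[1/2; 1]  — 3/8
v_5 [BRRBR]  L=[0; 1/4]  R=[3/8; 1/2; 1]  — 5/16
v_6 [BRRBRR]  L=[0; 1/4]  R=[5/16; 3/8; 1/2; 1]  — 9/32
v_7 [BRRBRRB]  L=[0; 1/4; 9/32]  R=[5/16; 3/8; 1/2; 1]  — 19/64
v_8 [BRRBRRBR]  L=[0; 1/4; 9/32]  R=[19/64; 5/16; 3/8; 1/2; 1]  — 37/128
v_9 [BRRBRRBRB]  L=[0; 1/4; 9/32; 37/128]  R=[19/64; 5/16; 3/8; 1/2; 1]  — 75/256
v_10 [BRRBRRBRBR]  L=[0; 1/4; 9/32; 37/128]  R=[75/256; 19/64; 5/16; 3/8; 1/2; 1]  — 149/512
v_11 [BRRBRRBRBRR]  L=[0; 1/4; 9/32; 37/128]  R=[149/512; 75/256; 19/64; 5/16; 3/8; 1/2; 1]  — 297/1024
v_12 [BRRBRRBRBRRB]  L=[0; 1/4; 9/32; 37/128; 297/1024]  R=[149/512; 75/256; 19/64; 5/16; 3/8; 1/2; 1]  — 595/2048
v_13 [BRRBRRBRBRRBB]  L=[0; 1/4; 9/32; 37/128; 297/1024; 595/2048]  R=[149/512; 75/256; 19/64; 5/16; 3/8; 1/2; 1]  — 1191/4096
v_14 [BRRBRRBRBRRBBB]  L=[0; 1/4; 9/32; 37/128; 297/1024; 595/2048; 1191/4096]  R=[149/512; 75/256; 19/64; 5/16; 3/8; 1/2; 1]  — 2383/8192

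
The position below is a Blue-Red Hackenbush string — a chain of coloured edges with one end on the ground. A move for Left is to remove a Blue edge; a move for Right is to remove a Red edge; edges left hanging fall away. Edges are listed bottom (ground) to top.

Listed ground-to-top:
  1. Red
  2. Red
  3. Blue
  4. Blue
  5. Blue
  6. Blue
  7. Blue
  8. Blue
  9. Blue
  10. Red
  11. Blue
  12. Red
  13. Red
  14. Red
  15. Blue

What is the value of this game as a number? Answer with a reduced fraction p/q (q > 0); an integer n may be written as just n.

-8285/8192

step 1: add Red to get R; options L={ — } R={ 0 } ⇒ -1
step 2: add Red to get RR; options L={ — } R={ -1 0 } ⇒ -2
step 3: add Blue to get RRB; options L={ -2 } R={ -1 0 } ⇒ -3/2
step 4: add Blue to get RRBB; options L={ -2 -3/2 } R={ -1 0 } ⇒ -5/4
step 5: add Blue to get RRBBB; options L={ -2 -3/2 -5/4 } R={ -1 0 } ⇒ -9/8
step 6: add Blue to get RRBBBB; options L={ -2 -3/2 -5/4 -9/8 } R={ -1 0 } ⇒ -17/16
step 7: add Blue to get RRBBBBB; options L={ -2 -3/2 -5/4 -9/8 -17/16 } R={ -1 0 } ⇒ -33/32
step 8: add Blue to get RRBBBBBB; options L={ -2 -3/2 -5/4 -9/8 -17/16 -33/32 } R={ -1 0 } ⇒ -65/64
step 9: add Blue to get RRBBBBBBB; options L={ -2 -3/2 -5/4 -9/8 -17/16 -33/32 -65/64 } R={ -1 0 } ⇒ -129/128
step 10: add Red to get RRBBBBBBBR; options L={ -2 -3/2 -5/4 -9/8 -17/16 -33/32 -65/64 } R={ -129/128 -1 0 } ⇒ -259/256
step 11: add Blue to get RRBBBBBBBRB; options L={ -2 -3/2 -5/4 -9/8 -17/16 -33/32 -65/64 -259/256 } R={ -129/128 -1 0 } ⇒ -517/512
step 12: add Red to get RRBBBBBBBRBR; options L={ -2 -3/2 -5/4 -9/8 -17/16 -33/32 -65/64 -259/256 } R={ -517/512 -129/128 -1 0 } ⇒ -1035/1024
step 13: add Red to get RRBBBBBBBRBRR; options L={ -2 -3/2 -5/4 -9/8 -17/16 -33/32 -65/64 -259/256 } R={ -1035/1024 -517/512 -129/128 -1 0 } ⇒ -2071/2048
step 14: add Red to get RRBBBBBBBRBRRR; options L={ -2 -3/2 -5/4 -9/8 -17/16 -33/32 -65/64 -259/256 } R={ -2071/2048 -1035/1024 -517/512 -129/128 -1 0 } ⇒ -4143/4096
step 15: add Blue to get RRBBBBBBBRBRRRB; options L={ -2 -3/2 -5/4 -9/8 -17/16 -33/32 -65/64 -259/256 -4143/4096 } R={ -2071/2048 -1035/1024 -517/512 -129/128 -1 0 } ⇒ -8285/8192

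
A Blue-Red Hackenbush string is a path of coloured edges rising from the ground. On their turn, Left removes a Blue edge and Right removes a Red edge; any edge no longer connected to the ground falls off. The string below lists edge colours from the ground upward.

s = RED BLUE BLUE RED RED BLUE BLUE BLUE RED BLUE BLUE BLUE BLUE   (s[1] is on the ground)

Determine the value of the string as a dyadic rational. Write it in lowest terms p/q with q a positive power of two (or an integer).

Build v(s[:k]) for k = 1..13, string s = RED BLUE BLUE RED RED BLUE BLUE BLUE RED BLUE BLUE BLUE BLUE.
1 of 13 · R · max L −∞ · min R 0 so -1
2 of 13 · RB · max L -1 · min R 0 so -1/2
3 of 13 · RBB · max L -1/2 · min R 0 so -1/4
4 of 13 · RBBR · max L -1/2 · min R -1/4 so -3/8
5 of 13 · RBBRR · max L -1/2 · min R -3/8 so -7/16
6 of 13 · RBBRRB · max L -7/16 · min R -3/8 so -13/32
7 of 13 · RBBRRBB · max L -13/32 · min R -3/8 so -25/64
8 of 13 · RBBRRBBB · max L -25/64 · min R -3/8 so -49/128
9 of 13 · RBBRRBBBR · max L -25/64 · min R -49/128 so -99/256
10 of 13 · RBBRRBBBRB · max L -99/256 · min R -49/128 so -197/512
11 of 13 · RBBRRBBBRBB · max L -197/512 · min R -49/128 so -393/1024
12 of 13 · RBBRRBBBRBBB · max L -393/1024 · min R -49/128 so -785/2048
13 of 13 · RBBRRBBBRBBBB · max L -785/2048 · min R -49/128 so -1569/4096

-1569/4096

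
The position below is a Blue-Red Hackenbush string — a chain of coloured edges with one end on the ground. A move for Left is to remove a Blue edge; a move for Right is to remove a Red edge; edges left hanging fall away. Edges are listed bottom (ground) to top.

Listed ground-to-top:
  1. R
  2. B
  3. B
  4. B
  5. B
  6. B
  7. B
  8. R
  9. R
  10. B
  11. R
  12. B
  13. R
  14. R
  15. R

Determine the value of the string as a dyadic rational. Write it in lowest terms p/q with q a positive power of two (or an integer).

step 1: add R to get R; options L={ none } R={ 0 } — -1
step 2: add B to get RB; options L={ -1 } R={ 0 } — -1/2
step 3: add B to get RBB; options L={ -1, -1/2 } R={ 0 } — -1/4
step 4: add B to get RBBB; options L={ -1, -1/2, -1/4 } R={ 0 } — -1/8
step 5: add B to get RBBBB; options L={ -1, -1/2, -1/4, -1/8 } R={ 0 } — -1/16
step 6: add B to get RBBBBB; options L={ -1, -1/2, -1/4, -1/8, -1/16 } R={ 0 } — -1/32
step 7: add B to get RBBBBBB; options L={ -1, -1/2, -1/4, -1/8, -1/16, -1/32 } R={ 0 } — -1/64
step 8: add R to get RBBBBBBR; options L={ -1, -1/2, -1/4, -1/8, -1/16, -1/32 } R={ -1/64, 0 } — -3/128
step 9: add R to get RBBBBBBRR; options L={ -1, -1/2, -1/4, -1/8, -1/16, -1/32 } R={ -3/128, -1/64, 0 } — -7/256
step 10: add B to get RBBBBBBRRB; options L={ -1, -1/2, -1/4, -1/8, -1/16, -1/32, -7/256 } R={ -3/128, -1/64, 0 } — -13/512
step 11: add R to get RBBBBBBRRBR; options L={ -1, -1/2, -1/4, -1/8, -1/16, -1/32, -7/256 } R={ -13/512, -3/128, -1/64, 0 } — -27/1024
step 12: add B to get RBBBBBBRRBRB; options L={ -1, -1/2, -1/4, -1/8, -1/16, -1/32, -7/256, -27/1024 } R={ -13/512, -3/128, -1/64, 0 } — -53/2048
step 13: add R to get RBBBBBBRRBRBR; options L={ -1, -1/2, -1/4, -1/8, -1/16, -1/32, -7/256, -27/1024 } R={ -53/2048, -13/512, -3/128, -1/64, 0 } — -107/4096
step 14: add R to get RBBBBBBRRBRBRR; options L={ -1, -1/2, -1/4, -1/8, -1/16, -1/32, -7/256, -27/1024 } R={ -107/4096, -53/2048, -13/512, -3/128, -1/64, 0 } — -215/8192
step 15: add R to get RBBBBBBRRBRBRRR; options L={ -1, -1/2, -1/4, -1/8, -1/16, -1/32, -7/256, -27/1024 } R={ -215/8192, -107/4096, -53/2048, -13/512, -3/128, -1/64, 0 } — -431/16384

-431/16384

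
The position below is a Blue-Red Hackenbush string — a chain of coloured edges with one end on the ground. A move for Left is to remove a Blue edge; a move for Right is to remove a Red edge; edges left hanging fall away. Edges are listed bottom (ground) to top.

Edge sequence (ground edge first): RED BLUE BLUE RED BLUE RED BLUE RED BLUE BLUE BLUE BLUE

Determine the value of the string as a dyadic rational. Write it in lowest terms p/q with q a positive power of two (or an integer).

Prefix values for RED BLUE BLUE RED BLUE RED BLUE RED BLUE BLUE BLUE BLUE via {L|R} + simplicity:
R: Left {  }, Right { 0 } => simplest -1
RB: Left { -1 }, Right { 0 } => simplest -1/2
RBB: Left { -1 -1/2 }, Right { 0 } => simplest -1/4
RBBR: Left { -1 -1/2 }, Right { -1/4 0 } => simplest -3/8
RBBRB: Left { -1 -1/2 -3/8 }, Right { -1/4 0 } => simplest -5/16
RBBRBR: Left { -1 -1/2 -3/8 }, Right { -5/16 -1/4 0 } => simplest -11/32
RBBRBRB: Left { -1 -1/2 -3/8 -11/32 }, Right { -5/16 -1/4 0 } => simplest -21/64
RBBRBRBR: Left { -1 -1/2 -3/8 -11/32 }, Right { -21/64 -5/16 -1/4 0 } => simplest -43/128
RBBRBRBRB: Left { -1 -1/2 -3/8 -11/32 -43/128 }, Right { -21/64 -5/16 -1/4 0 } => simplest -85/256
RBBRBRBRBB: Left { -1 -1/2 -3/8 -11/32 -43/128 -85/256 }, Right { -21/64 -5/16 -1/4 0 } => simplest -169/512
RBBRBRBRBBB: Left { -1 -1/2 -3/8 -11/32 -43/128 -85/256 -169/512 }, Right { -21/64 -5/16 -1/4 0 } => simplest -337/1024
RBBRBRBRBBBB: Left { -1 -1/2 -3/8 -11/32 -43/128 -85/256 -169/512 -337/1024 }, Right { -21/64 -5/16 -1/4 0 } => simplest -673/2048

-673/2048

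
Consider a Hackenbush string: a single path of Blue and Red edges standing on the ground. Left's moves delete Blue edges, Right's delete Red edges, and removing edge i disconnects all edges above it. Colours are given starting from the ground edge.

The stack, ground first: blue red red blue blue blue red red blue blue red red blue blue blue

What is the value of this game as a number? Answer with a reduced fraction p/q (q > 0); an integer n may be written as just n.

7375/16384

Prefix values for blue red red blue blue blue red red blue blue red red blue blue blue via {L|R} + simplicity:
edge 1 of 15 (blue): { 0 | — } => 1
edge 2 of 15 (red): { 0 | 1 } => 1/2
edge 3 of 15 (red): { 0 | 1/2 1 } => 1/4
edge 4 of 15 (blue): { 0 1/4 | 1/2 1 } => 3/8
edge 5 of 15 (blue): { 0 1/4 3/8 | 1/2 1 } => 7/16
edge 6 of 15 (blue): { 0 1/4 3/8 7/16 | 1/2 1 } => 15/32
edge 7 of 15 (red): { 0 1/4 3/8 7/16 | 15/32 1/2 1 } => 29/64
edge 8 of 15 (red): { 0 1/4 3/8 7/16 | 29/64 15/32 1/2 1 } => 57/128
edge 9 of 15 (blue): { 0 1/4 3/8 7/16 57/128 | 29/64 15/32 1/2 1 } => 115/256
edge 10 of 15 (blue): { 0 1/4 3/8 7/16 57/128 115/256 | 29/64 15/32 1/2 1 } => 231/512
edge 11 of 15 (red): { 0 1/4 3/8 7/16 57/128 115/256 | 231/512 29/64 15/32 1/2 1 } => 461/1024
edge 12 of 15 (red): { 0 1/4 3/8 7/16 57/128 115/256 | 461/1024 231/512 29/64 15/32 1/2 1 } => 921/2048
edge 13 of 15 (blue): { 0 1/4 3/8 7/16 57/128 115/256 921/2048 | 461/1024 231/512 29/64 15/32 1/2 1 } => 1843/4096
edge 14 of 15 (blue): { 0 1/4 3/8 7/16 57/128 115/256 921/2048 1843/4096 | 461/1024 231/512 29/64 15/32 1/2 1 } => 3687/8192
edge 15 of 15 (blue): { 0 1/4 3/8 7/16 57/128 115/256 921/2048 1843/4096 3687/8192 | 461/1024 231/512 29/64 15/32 1/2 1 } => 7375/16384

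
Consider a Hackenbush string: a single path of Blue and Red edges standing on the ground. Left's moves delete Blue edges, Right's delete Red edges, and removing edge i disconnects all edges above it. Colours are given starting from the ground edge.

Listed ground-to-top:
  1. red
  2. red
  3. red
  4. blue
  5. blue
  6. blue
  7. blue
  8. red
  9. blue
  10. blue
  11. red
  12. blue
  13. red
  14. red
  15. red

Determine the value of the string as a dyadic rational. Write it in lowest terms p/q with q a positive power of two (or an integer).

-8495/4096

Prefix values for red red red blue blue blue blue red blue blue red blue red red red via {L|R} + simplicity:
1 of 15 · r · max L −∞ · min R 0 => -1
2 of 15 · rr · max L −∞ · min R -1 => -2
3 of 15 · rrr · max L −∞ · min R -2 => -3
4 of 15 · rrrb · max L -3 · min R -2 => -5/2
5 of 15 · rrrbb · max L -5/2 · min R -2 => -9/4
6 of 15 · rrrbbb · max L -9/4 · min R -2 => -17/8
7 of 15 · rrrbbbb · max L -17/8 · min R -2 => -33/16
8 of 15 · rrrbbbbr · max L -17/8 · min R -33/16 => -67/32
9 of 15 · rrrbbbbrb · max L -67/32 · min R -33/16 => -133/64
10 of 15 · rrrbbbbrbb · max L -133/64 · min R -33/16 => -265/128
11 of 15 · rrrbbbbrbbr · max L -133/64 · min R -265/128 => -531/256
12 of 15 · rrrbbbbrbbrb · max L -531/256 · min R -265/128 => -1061/512
13 of 15 · rrrbbbbrbbrbr · max L -531/256 · min R -1061/512 => -2123/1024
14 of 15 · rrrbbbbrbbrbrr · max L -531/256 · min R -2123/1024 => -4247/2048
15 of 15 · rrrbbbbrbbrbrrr · max L -531/256 · min R -4247/2048 => -8495/4096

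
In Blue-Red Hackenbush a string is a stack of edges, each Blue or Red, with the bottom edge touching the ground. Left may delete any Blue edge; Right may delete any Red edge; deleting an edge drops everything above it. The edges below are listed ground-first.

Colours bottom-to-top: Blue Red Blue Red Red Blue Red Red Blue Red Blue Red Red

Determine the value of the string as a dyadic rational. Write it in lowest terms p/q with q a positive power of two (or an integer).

2345/4096

G_1 [B]  L=[0]  R=[·]  ⇒ 1
G_2 [BR]  L=[0]  R=[1]  ⇒ 1/2
G_3 [BRB]  L=[0,1/2]  R=[1]  ⇒ 3/4
G_4 [BRBR]  L=[0,1/2]  R=[3/4,1]  ⇒ 5/8
G_5 [BRBRR]  L=[0,1/2]  R=[5/8,3/4,1]  ⇒ 9/16
G_6 [BRBRRB]  L=[0,1/2,9/16]  R=[5/8,3/4,1]  ⇒ 19/32
G_7 [BRBRRBR]  L=[0,1/2,9/16]  R=[19/32,5/8,3/4,1]  ⇒ 37/64
G_8 [BRBRRBRR]  L=[0,1/2,9/16]  R=[37/64,19/32,5/8,3/4,1]  ⇒ 73/128
G_9 [BRBRRBRRB]  L=[0,1/2,9/16,73/128]  R=[37/64,19/32,5/8,3/4,1]  ⇒ 147/256
G_10 [BRBRRBRRBR]  L=[0,1/2,9/16,73/128]  R=[147/256,37/64,19/32,5/8,3/4,1]  ⇒ 293/512
G_11 [BRBRRBRRBRB]  L=[0,1/2,9/16,73/128,293/512]  R=[147/256,37/64,19/32,5/8,3/4,1]  ⇒ 587/1024
G_12 [BRBRRBRRBRBR]  L=[0,1/2,9/16,73/128,293/512]  R=[587/1024,147/256,37/64,19/32,5/8,3/4,1]  ⇒ 1173/2048
G_13 [BRBRRBRRBRBRR]  L=[0,1/2,9/16,73/128,293/512]  R=[1173/2048,587/1024,147/256,37/64,19/32,5/8,3/4,1]  ⇒ 2345/4096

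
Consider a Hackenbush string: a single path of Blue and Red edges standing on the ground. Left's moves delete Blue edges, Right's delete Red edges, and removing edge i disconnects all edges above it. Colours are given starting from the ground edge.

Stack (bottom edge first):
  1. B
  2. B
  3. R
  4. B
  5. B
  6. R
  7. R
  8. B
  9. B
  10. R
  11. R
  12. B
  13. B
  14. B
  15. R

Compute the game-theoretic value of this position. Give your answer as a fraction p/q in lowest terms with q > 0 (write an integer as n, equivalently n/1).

g(B) = { 0 | · } => 1
g(BB) = { 0; 1 | · } => 2
g(BBR) = { 0; 1 | 2 } => 3/2
g(BBRB) = { 0; 1; 3/2 | 2 } => 7/4
g(BBRBB) = { 0; 1; 3/2; 7/4 | 2 } => 15/8
g(BBRBBR) = { 0; 1; 3/2; 7/4 | 15/8; 2 } => 29/16
g(BBRBBRR) = { 0; 1; 3/2; 7/4 | 29/16; 15/8; 2 } => 57/32
g(BBRBBRRB) = { 0; 1; 3/2; 7/4; 57/32 | 29/16; 15/8; 2 } => 115/64
g(BBRBBRRBB) = { 0; 1; 3/2; 7/4; 57/32; 115/64 | 29/16; 15/8; 2 } => 231/128
g(BBRBBRRBBR) = { 0; 1; 3/2; 7/4; 57/32; 115/64 | 231/128; 29/16; 15/8; 2 } => 461/256
g(BBRBBRRBBRR) = { 0; 1; 3/2; 7/4; 57/32; 115/64 | 461/256; 231/128; 29/16; 15/8; 2 } => 921/512
g(BBRBBRRBBRRB) = { 0; 1; 3/2; 7/4; 57/32; 115/64; 921/512 | 461/256; 231/128; 29/16; 15/8; 2 } => 1843/1024
g(BBRBBRRBBRRBB) = { 0; 1; 3/2; 7/4; 57/32; 115/64; 921/512; 1843/1024 | 461/256; 231/128; 29/16; 15/8; 2 } => 3687/2048
g(BBRBBRRBBRRBBB) = { 0; 1; 3/2; 7/4; 57/32; 115/64; 921/512; 1843/1024; 3687/2048 | 461/256; 231/128; 29/16; 15/8; 2 } => 7375/4096
g(BBRBBRRBBRRBBBR) = { 0; 1; 3/2; 7/4; 57/32; 115/64; 921/512; 1843/1024; 3687/2048 | 7375/4096; 461/256; 231/128; 29/16; 15/8; 2 } => 14749/8192

14749/8192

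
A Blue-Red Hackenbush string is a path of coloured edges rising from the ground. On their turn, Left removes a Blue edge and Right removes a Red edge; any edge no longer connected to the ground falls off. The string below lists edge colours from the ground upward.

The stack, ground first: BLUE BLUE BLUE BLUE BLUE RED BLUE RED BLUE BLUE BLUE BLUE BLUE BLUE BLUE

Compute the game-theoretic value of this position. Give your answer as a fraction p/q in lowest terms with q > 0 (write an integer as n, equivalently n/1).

4863/1024

Prefix values for BLUE BLUE BLUE BLUE BLUE RED BLUE RED BLUE BLUE BLUE BLUE BLUE BLUE BLUE via {L|R} + simplicity:
v(B) = { 0 | (no moves) } -> 1
v(BB) = { 0,1 | (no moves) } -> 2
v(BBB) = { 0,1,2 | (no moves) } -> 3
v(BBBB) = { 0,1,2,3 | (no moves) } -> 4
v(BBBBB) = { 0,1,2,3,4 | (no moves) } -> 5
v(BBBBBR) = { 0,1,2,3,4 | 5 } -> 9/2
v(BBBBBRB) = { 0,1,2,3,4,9/2 | 5 } -> 19/4
v(BBBBBRBR) = { 0,1,2,3,4,9/2 | 19/4,5 } -> 37/8
v(BBBBBRBRB) = { 0,1,2,3,4,9/2,37/8 | 19/4,5 } -> 75/16
v(BBBBBRBRBB) = { 0,1,2,3,4,9/2,37/8,75/16 | 19/4,5 } -> 151/32
v(BBBBBRBRBBB) = { 0,1,2,3,4,9/2,37/8,75/16,151/32 | 19/4,5 } -> 303/64
v(BBBBBRBRBBBB) = { 0,1,2,3,4,9/2,37/8,75/16,151/32,303/64 | 19/4,5 } -> 607/128
v(BBBBBRBRBBBBB) = { 0,1,2,3,4,9/2,37/8,75/16,151/32,303/64,607/128 | 19/4,5 } -> 1215/256
v(BBBBBRBRBBBBBB) = { 0,1,2,3,4,9/2,37/8,75/16,151/32,303/64,607/128,1215/256 | 19/4,5 } -> 2431/512
v(BBBBBRBRBBBBBBB) = { 0,1,2,3,4,9/2,37/8,75/16,151/32,303/64,607/128,1215/256,2431/512 | 19/4,5 } -> 4863/1024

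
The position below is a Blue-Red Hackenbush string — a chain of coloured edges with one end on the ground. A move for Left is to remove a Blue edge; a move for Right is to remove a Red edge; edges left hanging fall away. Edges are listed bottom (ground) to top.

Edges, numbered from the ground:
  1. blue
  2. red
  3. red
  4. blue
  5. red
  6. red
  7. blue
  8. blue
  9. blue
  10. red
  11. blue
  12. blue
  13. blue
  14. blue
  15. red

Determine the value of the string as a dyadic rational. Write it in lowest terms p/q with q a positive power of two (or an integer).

5053/16384

Build g(s[:k]) for k = 1..15, string s = blue red red blue red red blue blue blue red blue blue blue blue red.
g_1 [b]  L=[0]  R=[(no moves)]  — 1
g_2 [br]  L=[0]  R=[1]  — 1/2
g_3 [brr]  L=[0]  R=[1/2 1]  — 1/4
g_4 [brrb]  L=[0 1/4]  R=[1/2 1]  — 3/8
g_5 [brrbr]  L=[0 1/4]  R=[3/8 1/2 1]  — 5/16
g_6 [brrbrr]  L=[0 1/4]  R=[5/16 3/8 1/2 1]  — 9/32
g_7 [brrbrrb]  L=[0 1/4 9/32]  R=[5/16 3/8 1/2 1]  — 19/64
g_8 [brrbrrbb]  L=[0 1/4 9/32 19/64]  R=[5/16 3/8 1/2 1]  — 39/128
g_9 [brrbrrbbb]  L=[0 1/4 9/32 19/64 39/128]  R=[5/16 3/8 1/2 1]  — 79/256
g_10 [brrbrrbbbr]  L=[0 1/4 9/32 19/64 39/128]  R=[79/256 5/16 3/8 1/2 1]  — 157/512
g_11 [brrbrrbbbrb]  L=[0 1/4 9/32 19/64 39/128 157/512]  R=[79/256 5/16 3/8 1/2 1]  — 315/1024
g_12 [brrbrrbbbrbb]  L=[0 1/4 9/32 19/64 39/128 157/512 315/1024]  R=[79/256 5/16 3/8 1/2 1]  — 631/2048
g_13 [brrbrrbbbrbbb]  L=[0 1/4 9/32 19/64 39/128 157/512 315/1024 631/2048]  R=[79/256 5/16 3/8 1/2 1]  — 1263/4096
g_14 [brrbrrbbbrbbbb]  L=[0 1/4 9/32 19/64 39/128 157/512 315/1024 631/2048 1263/4096]  R=[79/256 5/16 3/8 1/2 1]  — 2527/8192
g_15 [brrbrrbbbrbbbbr]  L=[0 1/4 9/32 19/64 39/128 157/512 315/1024 631/2048 1263/4096]  R=[2527/8192 79/256 5/16 3/8 1/2 1]  — 5053/16384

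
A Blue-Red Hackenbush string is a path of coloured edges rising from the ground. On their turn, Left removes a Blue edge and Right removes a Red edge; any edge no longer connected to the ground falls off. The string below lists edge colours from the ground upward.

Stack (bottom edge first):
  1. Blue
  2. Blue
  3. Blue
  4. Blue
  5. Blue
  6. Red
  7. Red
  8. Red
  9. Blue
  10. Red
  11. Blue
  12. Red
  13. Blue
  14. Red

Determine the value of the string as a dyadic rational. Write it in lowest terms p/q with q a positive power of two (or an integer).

Build val(s[:k]) for k = 1..14, string s = Blue Blue Blue Blue Blue Red Red Red Blue Red Blue Red Blue Red.
1 of 14 · B · max L 0 · min R +∞ = 1
2 of 14 · BB · max L 1 · min R +∞ = 2
3 of 14 · BBB · max L 2 · min R +∞ = 3
4 of 14 · BBBB · max L 3 · min R +∞ = 4
5 of 14 · BBBBB · max L 4 · min R +∞ = 5
6 of 14 · BBBBBR · max L 4 · min R 5 = 9/2
7 of 14 · BBBBBRR · max L 4 · min R 9/2 = 17/4
8 of 14 · BBBBBRRR · max L 4 · min R 17/4 = 33/8
9 of 14 · BBBBBRRRB · max L 33/8 · min R 17/4 = 67/16
10 of 14 · BBBBBRRRBR · max L 33/8 · min R 67/16 = 133/32
11 of 14 · BBBBBRRRBRB · max L 133/32 · min R 67/16 = 267/64
12 of 14 · BBBBBRRRBRBR · max L 133/32 · min R 267/64 = 533/128
13 of 14 · BBBBBRRRBRBRB · max L 533/128 · min R 267/64 = 1067/256
14 of 14 · BBBBBRRRBRBRBR · max L 533/128 · min R 1067/256 = 2133/512

2133/512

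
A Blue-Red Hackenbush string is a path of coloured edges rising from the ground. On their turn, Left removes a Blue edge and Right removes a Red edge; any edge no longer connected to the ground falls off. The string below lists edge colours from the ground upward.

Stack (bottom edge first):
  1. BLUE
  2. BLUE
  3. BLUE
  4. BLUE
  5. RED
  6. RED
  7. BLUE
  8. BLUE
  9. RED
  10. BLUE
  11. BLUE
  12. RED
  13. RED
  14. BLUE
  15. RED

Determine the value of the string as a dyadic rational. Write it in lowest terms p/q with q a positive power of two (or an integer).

7013/2048

Prefix values for BLUE BLUE BLUE BLUE RED RED BLUE BLUE RED BLUE BLUE RED RED BLUE RED via {L|R} + simplicity:
value(B) = { 0 | (no moves) } => 1
value(BB) = { 0 1 | (no moves) } => 2
value(BBB) = { 0 1 2 | (no moves) } => 3
value(BBBB) = { 0 1 2 3 | (no moves) } => 4
value(BBBBR) = { 0 1 2 3 | 4 } => 7/2
value(BBBBRR) = { 0 1 2 3 | 7/2 4 } => 13/4
value(BBBBRRB) = { 0 1 2 3 13/4 | 7/2 4 } => 27/8
value(BBBBRRBB) = { 0 1 2 3 13/4 27/8 | 7/2 4 } => 55/16
value(BBBBRRBBR) = { 0 1 2 3 13/4 27/8 | 55/16 7/2 4 } => 109/32
value(BBBBRRBBRB) = { 0 1 2 3 13/4 27/8 109/32 | 55/16 7/2 4 } => 219/64
value(BBBBRRBBRBB) = { 0 1 2 3 13/4 27/8 109/32 219/64 | 55/16 7/2 4 } => 439/128
value(BBBBRRBBRBBR) = { 0 1 2 3 13/4 27/8 109/32 219/64 | 439/128 55/16 7/2 4 } => 877/256
value(BBBBRRBBRBBRR) = { 0 1 2 3 13/4 27/8 109/32 219/64 | 877/256 439/128 55/16 7/2 4 } => 1753/512
value(BBBBRRBBRBBRRB) = { 0 1 2 3 13/4 27/8 109/32 219/64 1753/512 | 877/256 439/128 55/16 7/2 4 } => 3507/1024
value(BBBBRRBBRBBRRBR) = { 0 1 2 3 13/4 27/8 109/32 219/64 1753/512 | 3507/1024 877/256 439/128 55/16 7/2 4 } => 7013/2048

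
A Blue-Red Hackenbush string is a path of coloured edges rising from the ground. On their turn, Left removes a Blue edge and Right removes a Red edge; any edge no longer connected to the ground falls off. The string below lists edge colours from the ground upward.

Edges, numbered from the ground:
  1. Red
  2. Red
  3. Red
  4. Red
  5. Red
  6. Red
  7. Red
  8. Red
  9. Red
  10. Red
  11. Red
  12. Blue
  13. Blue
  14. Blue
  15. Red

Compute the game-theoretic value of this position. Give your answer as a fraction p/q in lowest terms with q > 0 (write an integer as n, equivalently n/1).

1 of 15 · R · max L −∞ · min R 0 — -1
2 of 15 · RR · max L −∞ · min R -1 — -2
3 of 15 · RRR · max L −∞ · min R -2 — -3
4 of 15 · RRRR · max L −∞ · min R -3 — -4
5 of 15 · RRRRR · max L −∞ · min R -4 — -5
6 of 15 · RRRRRR · max L −∞ · min R -5 — -6
7 of 15 · RRRRRRR · max L −∞ · min R -6 — -7
8 of 15 · RRRRRRRR · max L −∞ · min R -7 — -8
9 of 15 · RRRRRRRRR · max L −∞ · min R -8 — -9
10 of 15 · RRRRRRRRRR · max L −∞ · min R -9 — -10
11 of 15 · RRRRRRRRRRR · max L −∞ · min R -10 — -11
12 of 15 · RRRRRRRRRRRB · max L -11 · min R -10 — -21/2
13 of 15 · RRRRRRRRRRRBB · max L -21/2 · min R -10 — -41/4
14 of 15 · RRRRRRRRRRRBBB · max L -41/4 · min R -10 — -81/8
15 of 15 · RRRRRRRRRRRBBBR · max L -41/4 · min R -81/8 — -163/16

-163/16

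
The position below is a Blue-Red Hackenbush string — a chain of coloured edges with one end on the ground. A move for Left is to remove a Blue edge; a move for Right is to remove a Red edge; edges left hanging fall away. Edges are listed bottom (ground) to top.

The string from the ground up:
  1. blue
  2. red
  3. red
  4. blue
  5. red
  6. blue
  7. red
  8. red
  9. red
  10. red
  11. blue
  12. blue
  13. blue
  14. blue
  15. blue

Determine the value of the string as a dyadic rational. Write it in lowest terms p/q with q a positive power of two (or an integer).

Build value(s[:k]) for k = 1..15, string s = blue red red blue red blue red red red red blue blue blue blue blue.
b: Left { 0 }, Right {  } -> simplest 1
br: Left { 0 }, Right { 1 } -> simplest 1/2
brr: Left { 0 }, Right { 1/2; 1 } -> simplest 1/4
brrb: Left { 0; 1/4 }, Right { 1/2; 1 } -> simplest 3/8
brrbr: Left { 0; 1/4 }, Right { 3/8; 1/2; 1 } -> simplest 5/16
brrbrb: Left { 0; 1/4; 5/16 }, Right { 3/8; 1/2; 1 } -> simplest 11/32
brrbrbr: Left { 0; 1/4; 5/16 }, Right { 11/32; 3/8; 1/2; 1 } -> simplest 21/64
brrbrbrr: Left { 0; 1/4; 5/16 }, Right { 21/64; 11/32; 3/8; 1/2; 1 } -> simplest 41/128
brrbrbrrr: Left { 0; 1/4; 5/16 }, Right { 41/128; 21/64; 11/32; 3/8; 1/2; 1 } -> simplest 81/256
brrbrbrrrr: Left { 0; 1/4; 5/16 }, Right { 81/256; 41/128; 21/64; 11/32; 3/8; 1/2; 1 } -> simplest 161/512
brrbrbrrrrb: Left { 0; 1/4; 5/16; 161/512 }, Right { 81/256; 41/128; 21/64; 11/32; 3/8; 1/2; 1 } -> simplest 323/1024
brrbrbrrrrbb: Left { 0; 1/4; 5/16; 161/512; 323/1024 }, Right { 81/256; 41/128; 21/64; 11/32; 3/8; 1/2; 1 } -> simplest 647/2048
brrbrbrrrrbbb: Left { 0; 1/4; 5/16; 161/512; 323/1024; 647/2048 }, Right { 81/256; 41/128; 21/64; 11/32; 3/8; 1/2; 1 } -> simplest 1295/4096
brrbrbrrrrbbbb: Left { 0; 1/4; 5/16; 161/512; 323/1024; 647/2048; 1295/4096 }, Right { 81/256; 41/128; 21/64; 11/32; 3/8; 1/2; 1 } -> simplest 2591/8192
brrbrbrrrrbbbbb: Left { 0; 1/4; 5/16; 161/512; 323/1024; 647/2048; 1295/4096; 2591/8192 }, Right { 81/256; 41/128; 21/64; 11/32; 3/8; 1/2; 1 } -> simplest 5183/16384

5183/16384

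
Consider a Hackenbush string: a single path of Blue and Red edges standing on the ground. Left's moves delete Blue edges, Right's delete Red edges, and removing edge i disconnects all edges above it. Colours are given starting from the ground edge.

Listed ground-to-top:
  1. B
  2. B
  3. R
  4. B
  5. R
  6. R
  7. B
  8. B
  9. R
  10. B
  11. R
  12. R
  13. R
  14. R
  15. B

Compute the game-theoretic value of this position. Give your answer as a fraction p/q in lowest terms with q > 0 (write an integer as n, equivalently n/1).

B: Left { 0 }, Right { none } gives simplest 1
BB: Left { 0, 1 }, Right { none } gives simplest 2
BBR: Left { 0, 1 }, Right { 2 } gives simplest 3/2
BBRB: Left { 0, 1, 3/2 }, Right { 2 } gives simplest 7/4
BBRBR: Left { 0, 1, 3/2 }, Right { 7/4, 2 } gives simplest 13/8
BBRBRR: Left { 0, 1, 3/2 }, Right { 13/8, 7/4, 2 } gives simplest 25/16
BBRBRRB: Left { 0, 1, 3/2, 25/16 }, Right { 13/8, 7/4, 2 } gives simplest 51/32
BBRBRRBB: Left { 0, 1, 3/2, 25/16, 51/32 }, Right { 13/8, 7/4, 2 } gives simplest 103/64
BBRBRRBBR: Left { 0, 1, 3/2, 25/16, 51/32 }, Right { 103/64, 13/8, 7/4, 2 } gives simplest 205/128
BBRBRRBBRB: Left { 0, 1, 3/2, 25/16, 51/32, 205/128 }, Right { 103/64, 13/8, 7/4, 2 } gives simplest 411/256
BBRBRRBBRBR: Left { 0, 1, 3/2, 25/16, 51/32, 205/128 }, Right { 411/256, 103/64, 13/8, 7/4, 2 } gives simplest 821/512
BBRBRRBBRBRR: Left { 0, 1, 3/2, 25/16, 51/32, 205/128 }, Right { 821/512, 411/256, 103/64, 13/8, 7/4, 2 } gives simplest 1641/1024
BBRBRRBBRBRRR: Left { 0, 1, 3/2, 25/16, 51/32, 205/128 }, Right { 1641/1024, 821/512, 411/256, 103/64, 13/8, 7/4, 2 } gives simplest 3281/2048
BBRBRRBBRBRRRR: Left { 0, 1, 3/2, 25/16, 51/32, 205/128 }, Right { 3281/2048, 1641/1024, 821/512, 411/256, 103/64, 13/8, 7/4, 2 } gives simplest 6561/4096
BBRBRRBBRBRRRRB: Left { 0, 1, 3/2, 25/16, 51/32, 205/128, 6561/4096 }, Right { 3281/2048, 1641/1024, 821/512, 411/256, 103/64, 13/8, 7/4, 2 } gives simplest 13123/8192

13123/8192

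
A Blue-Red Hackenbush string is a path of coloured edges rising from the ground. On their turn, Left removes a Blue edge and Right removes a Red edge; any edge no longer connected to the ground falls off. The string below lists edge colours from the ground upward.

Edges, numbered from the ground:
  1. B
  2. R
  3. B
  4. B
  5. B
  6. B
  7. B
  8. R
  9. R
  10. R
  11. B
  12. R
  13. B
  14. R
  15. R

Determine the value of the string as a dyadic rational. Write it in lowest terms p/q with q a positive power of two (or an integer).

Recurse on prefixes of the 15-edge string B R B B B B B R R R B R B R R:
step 1: add B to get B; options L={ 0 } R={ (no moves) } → 1
step 2: add R to get BR; options L={ 0 } R={ 1 } → 1/2
step 3: add B to get BRB; options L={ 0; 1/2 } R={ 1 } → 3/4
step 4: add B to get BRBB; options L={ 0; 1/2; 3/4 } R={ 1 } → 7/8
step 5: add B to get BRBBB; options L={ 0; 1/2; 3/4; 7/8 } R={ 1 } → 15/16
step 6: add B to get BRBBBB; options L={ 0; 1/2; 3/4; 7/8; 15/16 } R={ 1 } → 31/32
step 7: add B to get BRBBBBB; options L={ 0; 1/2; 3/4; 7/8; 15/16; 31/32 } R={ 1 } → 63/64
step 8: add R to get BRBBBBBR; options L={ 0; 1/2; 3/4; 7/8; 15/16; 31/32 } R={ 63/64; 1 } → 125/128
step 9: add R to get BRBBBBBRR; options L={ 0; 1/2; 3/4; 7/8; 15/16; 31/32 } R={ 125/128; 63/64; 1 } → 249/256
step 10: add R to get BRBBBBBRRR; options L={ 0; 1/2; 3/4; 7/8; 15/16; 31/32 } R={ 249/256; 125/128; 63/64; 1 } → 497/512
step 11: add B to get BRBBBBBRRRB; options L={ 0; 1/2; 3/4; 7/8; 15/16; 31/32; 497/512 } R={ 249/256; 125/128; 63/64; 1 } → 995/1024
step 12: add R to get BRBBBBBRRRBR; options L={ 0; 1/2; 3/4; 7/8; 15/16; 31/32; 497/512 } R={ 995/1024; 249/256; 125/128; 63/64; 1 } → 1989/2048
step 13: add B to get BRBBBBBRRRBRB; options L={ 0; 1/2; 3/4; 7/8; 15/16; 31/32; 497/512; 1989/2048 } R={ 995/1024; 249/256; 125/128; 63/64; 1 } → 3979/4096
step 14: add R to get BRBBBBBRRRBRBR; options L={ 0; 1/2; 3/4; 7/8; 15/16; 31/32; 497/512; 1989/2048 } R={ 3979/4096; 995/1024; 249/256; 125/128; 63/64; 1 } → 7957/8192
step 15: add R to get BRBBBBBRRRBRBRR; options L={ 0; 1/2; 3/4; 7/8; 15/16; 31/32; 497/512; 1989/2048 } R={ 7957/8192; 3979/4096; 995/1024; 249/256; 125/128; 63/64; 1 } → 15913/16384

15913/16384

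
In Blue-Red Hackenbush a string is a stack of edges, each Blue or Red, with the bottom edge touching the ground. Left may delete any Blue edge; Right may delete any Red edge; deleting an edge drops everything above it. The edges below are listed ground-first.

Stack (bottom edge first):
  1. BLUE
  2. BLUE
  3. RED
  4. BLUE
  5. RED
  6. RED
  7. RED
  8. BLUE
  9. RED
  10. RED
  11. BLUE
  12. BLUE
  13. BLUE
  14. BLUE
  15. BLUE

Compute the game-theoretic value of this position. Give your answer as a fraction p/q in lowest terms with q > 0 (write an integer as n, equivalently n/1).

12607/8192

Build val(s[:k]) for k = 1..15, string s = BLUE BLUE RED BLUE RED RED RED BLUE RED RED BLUE BLUE BLUE BLUE BLUE.
val(B) = { 0 |  } ⇒ 1
val(BB) = { 0,1 |  } ⇒ 2
val(BBR) = { 0,1 | 2 } ⇒ 3/2
val(BBRB) = { 0,1,3/2 | 2 } ⇒ 7/4
val(BBRBR) = { 0,1,3/2 | 7/4,2 } ⇒ 13/8
val(BBRBRR) = { 0,1,3/2 | 13/8,7/4,2 } ⇒ 25/16
val(BBRBRRR) = { 0,1,3/2 | 25/16,13/8,7/4,2 } ⇒ 49/32
val(BBRBRRRB) = { 0,1,3/2,49/32 | 25/16,13/8,7/4,2 } ⇒ 99/64
val(BBRBRRRBR) = { 0,1,3/2,49/32 | 99/64,25/16,13/8,7/4,2 } ⇒ 197/128
val(BBRBRRRBRR) = { 0,1,3/2,49/32 | 197/128,99/64,25/16,13/8,7/4,2 } ⇒ 393/256
val(BBRBRRRBRRB) = { 0,1,3/2,49/32,393/256 | 197/128,99/64,25/16,13/8,7/4,2 } ⇒ 787/512
val(BBRBRRRBRRBB) = { 0,1,3/2,49/32,393/256,787/512 | 197/128,99/64,25/16,13/8,7/4,2 } ⇒ 1575/1024
val(BBRBRRRBRRBBB) = { 0,1,3/2,49/32,393/256,787/512,1575/1024 | 197/128,99/64,25/16,13/8,7/4,2 } ⇒ 3151/2048
val(BBRBRRRBRRBBBB) = { 0,1,3/2,49/32,393/256,787/512,1575/1024,3151/2048 | 197/128,99/64,25/16,13/8,7/4,2 } ⇒ 6303/4096
val(BBRBRRRBRRBBBBB) = { 0,1,3/2,49/32,393/256,787/512,1575/1024,3151/2048,6303/4096 | 197/128,99/64,25/16,13/8,7/4,2 } ⇒ 12607/8192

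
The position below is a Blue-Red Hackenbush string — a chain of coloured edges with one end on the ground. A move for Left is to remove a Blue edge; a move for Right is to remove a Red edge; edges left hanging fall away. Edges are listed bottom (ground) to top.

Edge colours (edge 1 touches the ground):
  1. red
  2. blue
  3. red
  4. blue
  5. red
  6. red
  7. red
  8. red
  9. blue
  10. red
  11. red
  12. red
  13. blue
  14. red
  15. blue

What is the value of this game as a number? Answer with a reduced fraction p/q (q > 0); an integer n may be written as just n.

Recurse on prefixes of the 15-edge string red blue red blue red red red red blue red red red blue red blue:
1 of 15 · r · max L −∞ · min R 0 ⇒ -1
2 of 15 · rb · max L -1 · min R 0 ⇒ -1/2
3 of 15 · rbr · max L -1 · min R -1/2 ⇒ -3/4
4 of 15 · rbrb · max L -3/4 · min R -1/2 ⇒ -5/8
5 of 15 · rbrbr · max L -3/4 · min R -5/8 ⇒ -11/16
6 of 15 · rbrbrr · max L -3/4 · min R -11/16 ⇒ -23/32
7 of 15 · rbrbrrr · max L -3/4 · min R -23/32 ⇒ -47/64
8 of 15 · rbrbrrrr · max L -3/4 · min R -47/64 ⇒ -95/128
9 of 15 · rbrbrrrrb · max L -95/128 · min R -47/64 ⇒ -189/256
10 of 15 · rbrbrrrrbr · max L -95/128 · min R -189/256 ⇒ -379/512
11 of 15 · rbrbrrrrbrr · max L -95/128 · min R -379/512 ⇒ -759/1024
12 of 15 · rbrbrrrrbrrr · max L -95/128 · min R -759/1024 ⇒ -1519/2048
13 of 15 · rbrbrrrrbrrrb · max L -1519/2048 · min R -759/1024 ⇒ -3037/4096
14 of 15 · rbrbrrrrbrrrbr · max L -1519/2048 · min R -3037/4096 ⇒ -6075/8192
15 of 15 · rbrbrrrrbrrrbrb · max L -6075/8192 · min R -3037/4096 ⇒ -12149/16384

-12149/16384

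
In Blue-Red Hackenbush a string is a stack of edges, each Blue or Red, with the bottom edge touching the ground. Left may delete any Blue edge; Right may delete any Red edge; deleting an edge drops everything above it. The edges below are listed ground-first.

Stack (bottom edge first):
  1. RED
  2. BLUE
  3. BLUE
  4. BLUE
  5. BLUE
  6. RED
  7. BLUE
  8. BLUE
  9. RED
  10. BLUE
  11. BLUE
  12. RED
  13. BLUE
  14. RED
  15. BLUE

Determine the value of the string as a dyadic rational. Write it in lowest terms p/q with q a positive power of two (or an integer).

-1173/16384

Prefix values for RED BLUE BLUE BLUE BLUE RED BLUE BLUE RED BLUE BLUE RED BLUE RED BLUE via {L|R} + simplicity:
1 of 15 · R · max L −∞ · min R 0 = -1
2 of 15 · RB · max L -1 · min R 0 = -1/2
3 of 15 · RBB · max L -1/2 · min R 0 = -1/4
4 of 15 · RBBB · max L -1/4 · min R 0 = -1/8
5 of 15 · RBBBB · max L -1/8 · min R 0 = -1/16
6 of 15 · RBBBBR · max L -1/8 · min R -1/16 = -3/32
7 of 15 · RBBBBRB · max L -3/32 · min R -1/16 = -5/64
8 of 15 · RBBBBRBB · max L -5/64 · min R -1/16 = -9/128
9 of 15 · RBBBBRBBR · max L -5/64 · min R -9/128 = -19/256
10 of 15 · RBBBBRBBRB · max L -19/256 · min R -9/128 = -37/512
11 of 15 · RBBBBRBBRBB · max L -37/512 · min R -9/128 = -73/1024
12 of 15 · RBBBBRBBRBBR · max L -37/512 · min R -73/1024 = -147/2048
13 of 15 · RBBBBRBBRBBRB · max L -147/2048 · min R -73/1024 = -293/4096
14 of 15 · RBBBBRBBRBBRBR · max L -147/2048 · min R -293/4096 = -587/8192
15 of 15 · RBBBBRBBRBBRBRB · max L -587/8192 · min R -293/4096 = -1173/16384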